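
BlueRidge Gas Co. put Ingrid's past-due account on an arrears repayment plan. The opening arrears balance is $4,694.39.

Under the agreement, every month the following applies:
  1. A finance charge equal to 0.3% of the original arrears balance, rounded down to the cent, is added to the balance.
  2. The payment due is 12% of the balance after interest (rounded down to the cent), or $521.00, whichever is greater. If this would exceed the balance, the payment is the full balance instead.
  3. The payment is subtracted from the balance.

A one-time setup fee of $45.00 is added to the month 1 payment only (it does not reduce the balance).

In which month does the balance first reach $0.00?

Month 1: opening $4,694.39; interest $14.08 → $4,708.47; payment $565.01 (+ $45.00 fee); balance $4,143.46
Month 2: opening $4,143.46; interest $14.08 → $4,157.54; payment $521.00; balance $3,636.54
Month 3: opening $3,636.54; interest $14.08 → $3,650.62; payment $521.00; balance $3,129.62
Month 4: opening $3,129.62; interest $14.08 → $3,143.70; payment $521.00; balance $2,622.70
Month 5: opening $2,622.70; interest $14.08 → $2,636.78; payment $521.00; balance $2,115.78
Month 6: opening $2,115.78; interest $14.08 → $2,129.86; payment $521.00; balance $1,608.86
Month 7: opening $1,608.86; interest $14.08 → $1,622.94; payment $521.00; balance $1,101.94
Month 8: opening $1,101.94; interest $14.08 → $1,116.02; payment $521.00; balance $595.02
Month 9: opening $595.02; interest $14.08 → $609.10; payment $521.00; balance $88.10
Month 10: opening $88.10; interest $14.08 → $102.18; payment $102.18; balance $0.00
Balance reaches $0.00 in month 10.

10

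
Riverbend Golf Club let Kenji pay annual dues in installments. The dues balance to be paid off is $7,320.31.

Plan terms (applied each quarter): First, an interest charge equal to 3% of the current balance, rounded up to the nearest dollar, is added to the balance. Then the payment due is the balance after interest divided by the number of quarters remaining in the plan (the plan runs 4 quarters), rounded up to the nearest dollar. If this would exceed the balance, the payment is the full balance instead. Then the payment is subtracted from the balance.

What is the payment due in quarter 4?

$2,059.31

Quarter 1: opening $7,320.31; interest $220.00 → $7,540.31; payment $1,886.00; balance $5,654.31
Quarter 2: opening $5,654.31; interest $170.00 → $5,824.31; payment $1,942.00; balance $3,882.31
Quarter 3: opening $3,882.31; interest $117.00 → $3,999.31; payment $2,000.00; balance $1,999.31
Quarter 4: opening $1,999.31; interest $60.00 → $2,059.31; payment $2,059.31; balance $0.00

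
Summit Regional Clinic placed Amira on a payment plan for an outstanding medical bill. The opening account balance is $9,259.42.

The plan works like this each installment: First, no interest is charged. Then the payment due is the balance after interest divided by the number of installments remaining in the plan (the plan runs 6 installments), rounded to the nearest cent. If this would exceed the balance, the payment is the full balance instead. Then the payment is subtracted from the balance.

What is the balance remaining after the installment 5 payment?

Installment 1: $9,259.42 − $1,543.24 → $7,716.18
Installment 2: $7,716.18 − $1,543.24 → $6,172.94
Installment 3: $6,172.94 − $1,543.24 → $4,629.70
Installment 4: $4,629.70 − $1,543.23 → $3,086.47
Installment 5: $3,086.47 − $1,543.24 → $1,543.23

$1,543.23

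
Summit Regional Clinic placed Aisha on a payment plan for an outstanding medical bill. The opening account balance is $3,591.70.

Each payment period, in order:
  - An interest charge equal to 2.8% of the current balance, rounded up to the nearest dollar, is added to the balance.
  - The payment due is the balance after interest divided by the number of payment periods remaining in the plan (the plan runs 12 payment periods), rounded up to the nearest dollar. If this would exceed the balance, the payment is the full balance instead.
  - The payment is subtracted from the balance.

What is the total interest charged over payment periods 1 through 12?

$731.00

# | Opening | Interest | Payment | End bal
1 | $3,591.70 | $101.00 | $308.00 | $3,384.70
2 | $3,384.70 | $95.00 | $317.00 | $3,162.70
3 | $3,162.70 | $89.00 | $326.00 | $2,925.70
4 | $2,925.70 | $82.00 | $335.00 | $2,672.70
5 | $2,672.70 | $75.00 | $344.00 | $2,403.70
6 | $2,403.70 | $68.00 | $354.00 | $2,117.70
7 | $2,117.70 | $60.00 | $363.00 | $1,814.70
8 | $1,814.70 | $51.00 | $374.00 | $1,491.70
9 | $1,491.70 | $42.00 | $384.00 | $1,149.70
10 | $1,149.70 | $33.00 | $395.00 | $787.70
11 | $787.70 | $23.00 | $406.00 | $404.70
12 | $404.70 | $12.00 | $416.70 | $0.00
Total interest: $101.00 + $95.00 + $89.00 + $82.00 + $75.00 + $68.00 + $60.00 + $51.00 + $42.00 + $33.00 + $23.00 + $12.00 = $731.00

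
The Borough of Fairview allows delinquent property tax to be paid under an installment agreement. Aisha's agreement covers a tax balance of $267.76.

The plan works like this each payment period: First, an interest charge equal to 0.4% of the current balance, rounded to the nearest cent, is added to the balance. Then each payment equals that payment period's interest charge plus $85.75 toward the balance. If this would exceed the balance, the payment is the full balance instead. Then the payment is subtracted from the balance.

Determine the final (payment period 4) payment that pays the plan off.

# | Opening | Interest | Payment | End bal
1 | $267.76 | $1.07 | $86.82 | $182.01
2 | $182.01 | $0.73 | $86.48 | $96.26
3 | $96.26 | $0.39 | $86.14 | $10.51
4 | $10.51 | $0.04 | $10.55 | $0.00

$10.55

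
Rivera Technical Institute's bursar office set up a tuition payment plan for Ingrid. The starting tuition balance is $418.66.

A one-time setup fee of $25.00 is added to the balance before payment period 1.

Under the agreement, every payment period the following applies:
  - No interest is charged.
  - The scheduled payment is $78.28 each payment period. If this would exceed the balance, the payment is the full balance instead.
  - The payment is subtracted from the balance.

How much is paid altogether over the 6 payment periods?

$443.66

# | Opening | Payment | End bal
1 | $443.66 | $78.28 | $365.38
2 | $365.38 | $78.28 | $287.10
3 | $287.10 | $78.28 | $208.82
4 | $208.82 | $78.28 | $130.54
5 | $130.54 | $78.28 | $52.26
6 | $52.26 | $52.26 | $0.00
Total paid: $443.66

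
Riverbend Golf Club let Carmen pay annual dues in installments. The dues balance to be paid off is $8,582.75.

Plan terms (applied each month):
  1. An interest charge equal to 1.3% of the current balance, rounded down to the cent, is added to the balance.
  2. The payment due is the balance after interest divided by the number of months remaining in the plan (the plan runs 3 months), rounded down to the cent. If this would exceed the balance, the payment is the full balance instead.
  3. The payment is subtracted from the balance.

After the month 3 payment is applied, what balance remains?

Month 1: opening $8,582.75; interest $111.57 → $8,694.32; payment $2,898.10; balance $5,796.22
Month 2: opening $5,796.22; interest $75.35 → $5,871.57; payment $2,935.78; balance $2,935.79
Month 3: opening $2,935.79; interest $38.16 → $2,973.95; payment $2,973.95; balance $0.00

$0.00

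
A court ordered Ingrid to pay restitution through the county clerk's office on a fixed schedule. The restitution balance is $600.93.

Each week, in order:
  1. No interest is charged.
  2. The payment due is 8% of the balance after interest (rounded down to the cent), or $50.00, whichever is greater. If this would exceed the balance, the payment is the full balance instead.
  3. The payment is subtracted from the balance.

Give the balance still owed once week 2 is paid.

$500.93

Week 1: $600.93 − $50.00 → $550.93
Week 2: $550.93 − $50.00 → $500.93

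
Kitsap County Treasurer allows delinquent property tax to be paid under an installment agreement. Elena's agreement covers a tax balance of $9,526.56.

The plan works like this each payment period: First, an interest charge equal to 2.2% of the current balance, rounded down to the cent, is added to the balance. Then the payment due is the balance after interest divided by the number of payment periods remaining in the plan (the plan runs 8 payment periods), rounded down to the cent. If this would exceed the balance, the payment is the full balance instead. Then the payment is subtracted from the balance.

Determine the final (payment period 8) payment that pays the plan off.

$1,417.26

# | Opening | Interest | Payment | End bal
1 | $9,526.56 | $209.58 | $1,217.01 | $8,519.13
2 | $8,519.13 | $187.42 | $1,243.79 | $7,462.76
3 | $7,462.76 | $164.18 | $1,271.15 | $6,355.79
4 | $6,355.79 | $139.82 | $1,299.12 | $5,196.49
5 | $5,196.49 | $114.32 | $1,327.70 | $3,983.11
6 | $3,983.11 | $87.62 | $1,356.91 | $2,713.82
7 | $2,713.82 | $59.70 | $1,386.76 | $1,386.76
8 | $1,386.76 | $30.50 | $1,417.26 | $0.00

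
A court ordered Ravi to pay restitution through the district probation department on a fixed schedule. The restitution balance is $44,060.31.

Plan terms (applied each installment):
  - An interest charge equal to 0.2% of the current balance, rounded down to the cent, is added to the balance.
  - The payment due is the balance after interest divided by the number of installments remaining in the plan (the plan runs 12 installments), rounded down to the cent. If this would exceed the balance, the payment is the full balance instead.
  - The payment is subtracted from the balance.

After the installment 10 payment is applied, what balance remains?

# | Opening | Interest | Payment | End bal
1 | $44,060.31 | $88.12 | $3,679.03 | $40,469.40
2 | $40,469.40 | $80.93 | $3,686.39 | $36,863.94
3 | $36,863.94 | $73.72 | $3,693.76 | $33,243.90
4 | $33,243.90 | $66.48 | $3,701.15 | $29,609.23
5 | $29,609.23 | $59.21 | $3,708.55 | $25,959.89
6 | $25,959.89 | $51.91 | $3,715.97 | $22,295.83
7 | $22,295.83 | $44.59 | $3,723.40 | $18,617.02
8 | $18,617.02 | $37.23 | $3,730.85 | $14,923.40
9 | $14,923.40 | $29.84 | $3,738.31 | $11,214.93
10 | $11,214.93 | $22.42 | $3,745.78 | $7,491.57

$7,491.57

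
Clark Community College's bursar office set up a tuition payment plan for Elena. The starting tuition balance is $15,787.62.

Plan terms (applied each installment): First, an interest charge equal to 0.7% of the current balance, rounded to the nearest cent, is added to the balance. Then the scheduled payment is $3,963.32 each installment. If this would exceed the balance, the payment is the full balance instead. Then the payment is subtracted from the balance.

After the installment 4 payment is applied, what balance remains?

$213.82

Installment 1: $15,787.62 +$110.51 interest = $15,898.13; pay $3,963.32 → $11,934.81
Installment 2: $11,934.81 +$83.54 interest = $12,018.35; pay $3,963.32 → $8,055.03
Installment 3: $8,055.03 +$56.39 interest = $8,111.42; pay $3,963.32 → $4,148.10
Installment 4: $4,148.10 +$29.04 interest = $4,177.14; pay $3,963.32 → $213.82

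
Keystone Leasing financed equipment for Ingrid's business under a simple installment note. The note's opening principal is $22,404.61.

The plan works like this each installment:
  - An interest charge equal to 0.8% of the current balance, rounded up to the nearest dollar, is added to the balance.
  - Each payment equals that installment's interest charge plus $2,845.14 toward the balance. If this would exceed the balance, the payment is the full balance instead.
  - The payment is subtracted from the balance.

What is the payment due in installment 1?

# | Opening | Interest | Payment | End bal
1 | $22,404.61 | $180.00 | $3,025.14 | $19,559.47

$3,025.14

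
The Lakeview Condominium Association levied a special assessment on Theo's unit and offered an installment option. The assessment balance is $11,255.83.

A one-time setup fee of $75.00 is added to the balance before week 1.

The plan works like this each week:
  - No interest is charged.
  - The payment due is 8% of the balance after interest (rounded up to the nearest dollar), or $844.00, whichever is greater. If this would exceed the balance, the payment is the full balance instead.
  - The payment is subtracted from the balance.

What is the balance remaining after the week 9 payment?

$3,671.83

Week 1: opening $11,330.83; payment $907.00; balance $10,423.83
Week 2: opening $10,423.83; payment $844.00; balance $9,579.83
Week 3: opening $9,579.83; payment $844.00; balance $8,735.83
Week 4: opening $8,735.83; payment $844.00; balance $7,891.83
Week 5: opening $7,891.83; payment $844.00; balance $7,047.83
Week 6: opening $7,047.83; payment $844.00; balance $6,203.83
Week 7: opening $6,203.83; payment $844.00; balance $5,359.83
Week 8: opening $5,359.83; payment $844.00; balance $4,515.83
Week 9: opening $4,515.83; payment $844.00; balance $3,671.83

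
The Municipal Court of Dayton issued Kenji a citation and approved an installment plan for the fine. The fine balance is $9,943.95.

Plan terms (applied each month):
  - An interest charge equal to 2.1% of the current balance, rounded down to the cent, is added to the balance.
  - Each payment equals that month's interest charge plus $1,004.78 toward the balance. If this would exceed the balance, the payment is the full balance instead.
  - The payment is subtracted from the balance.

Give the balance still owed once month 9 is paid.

$900.93

Month 1: opening $9,943.95; interest $208.82 → $10,152.77; payment $1,213.60; balance $8,939.17
Month 2: opening $8,939.17; interest $187.72 → $9,126.89; payment $1,192.50; balance $7,934.39
Month 3: opening $7,934.39; interest $166.62 → $8,101.01; payment $1,171.40; balance $6,929.61
Month 4: opening $6,929.61; interest $145.52 → $7,075.13; payment $1,150.30; balance $5,924.83
Month 5: opening $5,924.83; interest $124.42 → $6,049.25; payment $1,129.20; balance $4,920.05
Month 6: opening $4,920.05; interest $103.32 → $5,023.37; payment $1,108.10; balance $3,915.27
Month 7: opening $3,915.27; interest $82.22 → $3,997.49; payment $1,087.00; balance $2,910.49
Month 8: opening $2,910.49; interest $61.12 → $2,971.61; payment $1,065.90; balance $1,905.71
Month 9: opening $1,905.71; interest $40.01 → $1,945.72; payment $1,044.79; balance $900.93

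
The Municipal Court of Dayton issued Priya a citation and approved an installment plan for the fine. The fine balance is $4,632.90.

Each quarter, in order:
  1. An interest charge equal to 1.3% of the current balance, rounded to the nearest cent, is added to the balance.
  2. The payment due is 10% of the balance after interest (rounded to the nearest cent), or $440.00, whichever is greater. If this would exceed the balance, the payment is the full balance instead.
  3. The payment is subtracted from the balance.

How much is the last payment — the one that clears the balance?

$141.46

Quarter 1: opening $4,632.90; interest $60.23 → $4,693.13; payment $469.31; balance $4,223.82
Quarter 2: opening $4,223.82; interest $54.91 → $4,278.73; payment $440.00; balance $3,838.73
Quarter 3: opening $3,838.73; interest $49.90 → $3,888.63; payment $440.00; balance $3,448.63
Quarter 4: opening $3,448.63; interest $44.83 → $3,493.46; payment $440.00; balance $3,053.46
Quarter 5: opening $3,053.46; interest $39.69 → $3,093.15; payment $440.00; balance $2,653.15
Quarter 6: opening $2,653.15; interest $34.49 → $2,687.64; payment $440.00; balance $2,247.64
Quarter 7: opening $2,247.64; interest $29.22 → $2,276.86; payment $440.00; balance $1,836.86
Quarter 8: opening $1,836.86; interest $23.88 → $1,860.74; payment $440.00; balance $1,420.74
Quarter 9: opening $1,420.74; interest $18.47 → $1,439.21; payment $440.00; balance $999.21
Quarter 10: opening $999.21; interest $12.99 → $1,012.20; payment $440.00; balance $572.20
Quarter 11: opening $572.20; interest $7.44 → $579.64; payment $440.00; balance $139.64
Quarter 12: opening $139.64; interest $1.82 → $141.46; payment $141.46; balance $0.00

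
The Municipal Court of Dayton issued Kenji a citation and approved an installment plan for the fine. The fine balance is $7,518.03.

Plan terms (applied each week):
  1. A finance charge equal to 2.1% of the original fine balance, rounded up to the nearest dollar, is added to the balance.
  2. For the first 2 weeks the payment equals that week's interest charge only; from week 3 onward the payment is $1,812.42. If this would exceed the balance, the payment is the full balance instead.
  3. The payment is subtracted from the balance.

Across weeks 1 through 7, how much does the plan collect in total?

Week 1: $7,518.03 +$158.00 interest = $7,676.03; pay $158.00 → $7,518.03
Week 2: $7,518.03 +$158.00 interest = $7,676.03; pay $158.00 → $7,518.03
Week 3: $7,518.03 +$158.00 interest = $7,676.03; pay $1,812.42 → $5,863.61
Week 4: $5,863.61 +$158.00 interest = $6,021.61; pay $1,812.42 → $4,209.19
Week 5: $4,209.19 +$158.00 interest = $4,367.19; pay $1,812.42 → $2,554.77
Week 6: $2,554.77 +$158.00 interest = $2,712.77; pay $1,812.42 → $900.35
Week 7: $900.35 +$158.00 interest = $1,058.35; pay $1,058.35 → $0.00
Total paid: $8,624.03

$8,624.03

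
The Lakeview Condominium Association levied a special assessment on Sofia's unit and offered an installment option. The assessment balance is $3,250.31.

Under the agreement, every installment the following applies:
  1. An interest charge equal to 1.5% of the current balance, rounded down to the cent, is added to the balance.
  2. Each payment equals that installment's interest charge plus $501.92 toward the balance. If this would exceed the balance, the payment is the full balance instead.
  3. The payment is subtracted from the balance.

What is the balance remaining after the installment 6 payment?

$238.79

# | Opening | Interest | Payment | End bal
1 | $3,250.31 | $48.75 | $550.67 | $2,748.39
2 | $2,748.39 | $41.22 | $543.14 | $2,246.47
3 | $2,246.47 | $33.69 | $535.61 | $1,744.55
4 | $1,744.55 | $26.16 | $528.08 | $1,242.63
5 | $1,242.63 | $18.63 | $520.55 | $740.71
6 | $740.71 | $11.11 | $513.03 | $238.79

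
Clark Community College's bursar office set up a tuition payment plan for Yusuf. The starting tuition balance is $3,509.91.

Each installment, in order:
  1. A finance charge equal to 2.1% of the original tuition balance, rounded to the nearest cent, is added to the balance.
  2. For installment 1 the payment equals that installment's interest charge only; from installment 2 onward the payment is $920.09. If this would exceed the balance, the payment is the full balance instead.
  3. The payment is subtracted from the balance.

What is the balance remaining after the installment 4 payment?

Installment 1: opening $3,509.91; interest $73.71 → $3,583.62; payment $73.71; balance $3,509.91
Installment 2: opening $3,509.91; interest $73.71 → $3,583.62; payment $920.09; balance $2,663.53
Installment 3: opening $2,663.53; interest $73.71 → $2,737.24; payment $920.09; balance $1,817.15
Installment 4: opening $1,817.15; interest $73.71 → $1,890.86; payment $920.09; balance $970.77

$970.77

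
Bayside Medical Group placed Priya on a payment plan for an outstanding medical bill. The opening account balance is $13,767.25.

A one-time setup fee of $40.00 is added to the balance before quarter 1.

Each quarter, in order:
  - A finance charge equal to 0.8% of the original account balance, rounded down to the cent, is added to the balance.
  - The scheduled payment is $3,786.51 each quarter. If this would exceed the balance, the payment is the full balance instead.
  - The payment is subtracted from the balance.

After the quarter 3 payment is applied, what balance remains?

$2,778.11

Quarter 1: $13,807.25 +$110.13 interest = $13,917.38; pay $3,786.51 → $10,130.87
Quarter 2: $10,130.87 +$110.13 interest = $10,241.00; pay $3,786.51 → $6,454.49
Quarter 3: $6,454.49 +$110.13 interest = $6,564.62; pay $3,786.51 → $2,778.11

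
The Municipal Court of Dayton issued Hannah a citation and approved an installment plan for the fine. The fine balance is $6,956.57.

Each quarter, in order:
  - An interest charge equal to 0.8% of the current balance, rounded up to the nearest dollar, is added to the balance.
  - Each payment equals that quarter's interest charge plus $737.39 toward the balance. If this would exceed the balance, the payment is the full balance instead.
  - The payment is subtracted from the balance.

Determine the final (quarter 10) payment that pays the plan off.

$323.06

# | Opening | Interest | Payment | End bal
1 | $6,956.57 | $56.00 | $793.39 | $6,219.18
2 | $6,219.18 | $50.00 | $787.39 | $5,481.79
3 | $5,481.79 | $44.00 | $781.39 | $4,744.40
4 | $4,744.40 | $38.00 | $775.39 | $4,007.01
5 | $4,007.01 | $33.00 | $770.39 | $3,269.62
6 | $3,269.62 | $27.00 | $764.39 | $2,532.23
7 | $2,532.23 | $21.00 | $758.39 | $1,794.84
8 | $1,794.84 | $15.00 | $752.39 | $1,057.45
9 | $1,057.45 | $9.00 | $746.39 | $320.06
10 | $320.06 | $3.00 | $323.06 | $0.00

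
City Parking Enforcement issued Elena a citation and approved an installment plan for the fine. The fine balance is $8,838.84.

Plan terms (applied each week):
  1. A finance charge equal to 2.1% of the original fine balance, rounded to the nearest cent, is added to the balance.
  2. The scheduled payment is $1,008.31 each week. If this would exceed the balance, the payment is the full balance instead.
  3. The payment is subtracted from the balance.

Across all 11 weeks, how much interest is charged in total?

$2,041.82

Week 1: $8,838.84 +$185.62 interest = $9,024.46; pay $1,008.31 → $8,016.15
Week 2: $8,016.15 +$185.62 interest = $8,201.77; pay $1,008.31 → $7,193.46
Week 3: $7,193.46 +$185.62 interest = $7,379.08; pay $1,008.31 → $6,370.77
Week 4: $6,370.77 +$185.62 interest = $6,556.39; pay $1,008.31 → $5,548.08
Week 5: $5,548.08 +$185.62 interest = $5,733.70; pay $1,008.31 → $4,725.39
Week 6: $4,725.39 +$185.62 interest = $4,911.01; pay $1,008.31 → $3,902.70
Week 7: $3,902.70 +$185.62 interest = $4,088.32; pay $1,008.31 → $3,080.01
Week 8: $3,080.01 +$185.62 interest = $3,265.63; pay $1,008.31 → $2,257.32
Week 9: $2,257.32 +$185.62 interest = $2,442.94; pay $1,008.31 → $1,434.63
Week 10: $1,434.63 +$185.62 interest = $1,620.25; pay $1,008.31 → $611.94
Week 11: $611.94 +$185.62 interest = $797.56; pay $797.56 → $0.00
Total interest: $185.62 + $185.62 + $185.62 + $185.62 + $185.62 + $185.62 + $185.62 + $185.62 + $185.62 + $185.62 + $185.62 = $2,041.82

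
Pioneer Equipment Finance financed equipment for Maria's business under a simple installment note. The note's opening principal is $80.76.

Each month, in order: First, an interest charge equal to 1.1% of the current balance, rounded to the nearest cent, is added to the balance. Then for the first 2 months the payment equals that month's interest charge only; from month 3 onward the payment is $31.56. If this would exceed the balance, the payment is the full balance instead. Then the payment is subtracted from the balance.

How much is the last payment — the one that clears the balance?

# | Opening | Interest | Payment | End bal
1 | $80.76 | $0.89 | $0.89 | $80.76
2 | $80.76 | $0.89 | $0.89 | $80.76
3 | $80.76 | $0.89 | $31.56 | $50.09
4 | $50.09 | $0.55 | $31.56 | $19.08
5 | $19.08 | $0.21 | $19.29 | $0.00

$19.29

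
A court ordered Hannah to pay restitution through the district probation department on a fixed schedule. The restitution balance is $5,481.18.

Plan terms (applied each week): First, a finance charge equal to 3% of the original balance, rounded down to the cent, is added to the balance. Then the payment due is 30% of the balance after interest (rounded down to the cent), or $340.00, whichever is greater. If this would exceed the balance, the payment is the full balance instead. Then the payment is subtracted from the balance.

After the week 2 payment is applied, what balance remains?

$2,881.46

# | Opening | Interest | Payment | End bal
1 | $5,481.18 | $164.43 | $1,693.68 | $3,951.93
2 | $3,951.93 | $164.43 | $1,234.90 | $2,881.46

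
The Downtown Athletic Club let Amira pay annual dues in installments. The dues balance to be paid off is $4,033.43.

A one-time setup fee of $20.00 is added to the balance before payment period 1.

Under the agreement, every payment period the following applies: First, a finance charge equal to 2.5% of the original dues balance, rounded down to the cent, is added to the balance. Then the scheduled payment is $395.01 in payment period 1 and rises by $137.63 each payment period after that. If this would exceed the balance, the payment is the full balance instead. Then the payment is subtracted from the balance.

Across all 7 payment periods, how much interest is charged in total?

Payment period 1: opening $4,053.43; interest $100.83 → $4,154.26; payment $395.01; balance $3,759.25
Payment period 2: opening $3,759.25; interest $100.83 → $3,860.08; payment $532.64; balance $3,327.44
Payment period 3: opening $3,327.44; interest $100.83 → $3,428.27; payment $670.27; balance $2,758.00
Payment period 4: opening $2,758.00; interest $100.83 → $2,858.83; payment $807.90; balance $2,050.93
Payment period 5: opening $2,050.93; interest $100.83 → $2,151.76; payment $945.53; balance $1,206.23
Payment period 6: opening $1,206.23; interest $100.83 → $1,307.06; payment $1,083.16; balance $223.90
Payment period 7: opening $223.90; interest $100.83 → $324.73; payment $324.73; balance $0.00
Total interest: $100.83 + $100.83 + $100.83 + $100.83 + $100.83 + $100.83 + $100.83 = $705.81

$705.81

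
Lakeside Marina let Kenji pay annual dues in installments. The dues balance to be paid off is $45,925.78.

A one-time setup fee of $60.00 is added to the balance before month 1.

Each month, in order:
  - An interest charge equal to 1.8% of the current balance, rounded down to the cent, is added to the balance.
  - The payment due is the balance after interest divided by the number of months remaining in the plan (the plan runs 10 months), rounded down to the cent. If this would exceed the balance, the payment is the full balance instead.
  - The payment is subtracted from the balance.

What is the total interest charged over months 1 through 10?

$4,807.46

Month 1: opening $45,985.78; interest $827.74 → $46,813.52; payment $4,681.35; balance $42,132.17
Month 2: opening $42,132.17; interest $758.37 → $42,890.54; payment $4,765.61; balance $38,124.93
Month 3: opening $38,124.93; interest $686.24 → $38,811.17; payment $4,851.39; balance $33,959.78
Month 4: opening $33,959.78; interest $611.27 → $34,571.05; payment $4,938.72; balance $29,632.33
Month 5: opening $29,632.33; interest $533.38 → $30,165.71; payment $5,027.61; balance $25,138.10
Month 6: opening $25,138.10; interest $452.48 → $25,590.58; payment $5,118.11; balance $20,472.47
Month 7: opening $20,472.47; interest $368.50 → $20,840.97; payment $5,210.24; balance $15,630.73
Month 8: opening $15,630.73; interest $281.35 → $15,912.08; payment $5,304.02; balance $10,608.06
Month 9: opening $10,608.06; interest $190.94 → $10,799.00; payment $5,399.50; balance $5,399.50
Month 10: opening $5,399.50; interest $97.19 → $5,496.69; payment $5,496.69; balance $0.00
Total interest: $827.74 + $758.37 + $686.24 + $611.27 + $533.38 + $452.48 + $368.50 + $281.35 + $190.94 + $97.19 = $4,807.46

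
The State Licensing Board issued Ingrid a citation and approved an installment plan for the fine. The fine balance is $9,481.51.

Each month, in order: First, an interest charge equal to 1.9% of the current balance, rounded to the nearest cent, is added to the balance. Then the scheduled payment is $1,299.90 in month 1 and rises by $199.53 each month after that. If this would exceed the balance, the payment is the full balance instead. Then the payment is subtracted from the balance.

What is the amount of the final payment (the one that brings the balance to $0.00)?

# | Opening | Interest | Payment | End bal
1 | $9,481.51 | $180.15 | $1,299.90 | $8,361.76
2 | $8,361.76 | $158.87 | $1,499.43 | $7,021.20
3 | $7,021.20 | $133.40 | $1,698.96 | $5,455.64
4 | $5,455.64 | $103.66 | $1,898.49 | $3,660.81
5 | $3,660.81 | $69.56 | $2,098.02 | $1,632.35
6 | $1,632.35 | $31.01 | $1,663.36 | $0.00

$1,663.36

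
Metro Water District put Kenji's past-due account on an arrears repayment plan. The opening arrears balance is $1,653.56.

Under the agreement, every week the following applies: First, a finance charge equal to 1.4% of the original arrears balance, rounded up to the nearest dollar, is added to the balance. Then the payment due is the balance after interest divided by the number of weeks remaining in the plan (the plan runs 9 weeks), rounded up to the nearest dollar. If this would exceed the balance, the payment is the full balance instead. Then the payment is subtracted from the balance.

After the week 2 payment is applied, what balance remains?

Week 1: $1,653.56 +$24.00 interest = $1,677.56; pay $187.00 → $1,490.56
Week 2: $1,490.56 +$24.00 interest = $1,514.56; pay $190.00 → $1,324.56

$1,324.56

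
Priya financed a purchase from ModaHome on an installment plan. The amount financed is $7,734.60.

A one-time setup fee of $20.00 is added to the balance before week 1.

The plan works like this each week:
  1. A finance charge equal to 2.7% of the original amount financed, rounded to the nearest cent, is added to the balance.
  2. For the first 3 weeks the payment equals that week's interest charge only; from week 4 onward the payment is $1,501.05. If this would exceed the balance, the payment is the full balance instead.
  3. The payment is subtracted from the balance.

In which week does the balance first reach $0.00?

Week 1: $7,754.60 +$208.83 interest = $7,963.43; pay $208.83 → $7,754.60
Week 2: $7,754.60 +$208.83 interest = $7,963.43; pay $208.83 → $7,754.60
Week 3: $7,754.60 +$208.83 interest = $7,963.43; pay $208.83 → $7,754.60
Week 4: $7,754.60 +$208.83 interest = $7,963.43; pay $1,501.05 → $6,462.38
Week 5: $6,462.38 +$208.83 interest = $6,671.21; pay $1,501.05 → $5,170.16
Week 6: $5,170.16 +$208.83 interest = $5,378.99; pay $1,501.05 → $3,877.94
Week 7: $3,877.94 +$208.83 interest = $4,086.77; pay $1,501.05 → $2,585.72
Week 8: $2,585.72 +$208.83 interest = $2,794.55; pay $1,501.05 → $1,293.50
Week 9: $1,293.50 +$208.83 interest = $1,502.33; pay $1,501.05 → $1.28
Week 10: $1.28 +$208.83 interest = $210.11; pay $210.11 → $0.00
Balance reaches $0.00 in week 10.

10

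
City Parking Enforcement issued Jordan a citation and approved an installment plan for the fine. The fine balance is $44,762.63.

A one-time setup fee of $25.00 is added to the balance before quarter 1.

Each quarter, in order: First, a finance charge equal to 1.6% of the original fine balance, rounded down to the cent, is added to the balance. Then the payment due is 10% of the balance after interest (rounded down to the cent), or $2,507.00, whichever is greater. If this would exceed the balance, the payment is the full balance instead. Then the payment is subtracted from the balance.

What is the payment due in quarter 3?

Quarter 1: $44,787.63 +$716.20 interest = $45,503.83; pay $4,550.38 → $40,953.45
Quarter 2: $40,953.45 +$716.20 interest = $41,669.65; pay $4,166.96 → $37,502.69
Quarter 3: $37,502.69 +$716.20 interest = $38,218.89; pay $3,821.88 → $34,397.01

$3,821.88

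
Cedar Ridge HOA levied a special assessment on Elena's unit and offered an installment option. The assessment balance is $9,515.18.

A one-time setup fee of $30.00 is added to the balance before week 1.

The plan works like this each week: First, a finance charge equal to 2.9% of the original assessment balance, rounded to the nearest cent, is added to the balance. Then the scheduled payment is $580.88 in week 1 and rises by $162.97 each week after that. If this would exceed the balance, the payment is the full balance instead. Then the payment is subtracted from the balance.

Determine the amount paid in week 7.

Week 1: $9,545.18 +$275.94 interest = $9,821.12; pay $580.88 → $9,240.24
Week 2: $9,240.24 +$275.94 interest = $9,516.18; pay $743.85 → $8,772.33
Week 3: $8,772.33 +$275.94 interest = $9,048.27; pay $906.82 → $8,141.45
Week 4: $8,141.45 +$275.94 interest = $8,417.39; pay $1,069.79 → $7,347.60
Week 5: $7,347.60 +$275.94 interest = $7,623.54; pay $1,232.76 → $6,390.78
Week 6: $6,390.78 +$275.94 interest = $6,666.72; pay $1,395.73 → $5,270.99
Week 7: $5,270.99 +$275.94 interest = $5,546.93; pay $1,558.70 → $3,988.23

$1,558.70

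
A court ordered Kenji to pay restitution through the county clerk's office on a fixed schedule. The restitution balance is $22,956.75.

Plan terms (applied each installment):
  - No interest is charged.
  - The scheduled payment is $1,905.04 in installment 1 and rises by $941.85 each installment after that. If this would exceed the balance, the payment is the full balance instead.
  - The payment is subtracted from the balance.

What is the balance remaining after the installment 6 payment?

$0.00

Installment 1: opening $22,956.75; payment $1,905.04; balance $21,051.71
Installment 2: opening $21,051.71; payment $2,846.89; balance $18,204.82
Installment 3: opening $18,204.82; payment $3,788.74; balance $14,416.08
Installment 4: opening $14,416.08; payment $4,730.59; balance $9,685.49
Installment 5: opening $9,685.49; payment $5,672.44; balance $4,013.05
Installment 6: opening $4,013.05; payment $4,013.05; balance $0.00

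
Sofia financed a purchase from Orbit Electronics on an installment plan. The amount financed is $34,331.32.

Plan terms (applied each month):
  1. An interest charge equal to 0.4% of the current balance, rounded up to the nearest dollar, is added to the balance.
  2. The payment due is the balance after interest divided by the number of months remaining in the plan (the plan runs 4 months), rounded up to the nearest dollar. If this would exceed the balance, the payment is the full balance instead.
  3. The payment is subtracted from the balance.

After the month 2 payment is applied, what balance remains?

Month 1: $34,331.32 +$138.00 interest = $34,469.32; pay $8,618.00 → $25,851.32
Month 2: $25,851.32 +$104.00 interest = $25,955.32; pay $8,652.00 → $17,303.32

$17,303.32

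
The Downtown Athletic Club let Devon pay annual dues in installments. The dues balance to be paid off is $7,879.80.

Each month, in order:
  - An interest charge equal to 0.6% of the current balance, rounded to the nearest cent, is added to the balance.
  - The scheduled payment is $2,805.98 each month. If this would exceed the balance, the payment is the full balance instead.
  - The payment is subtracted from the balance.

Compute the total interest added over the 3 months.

Month 1: $7,879.80 +$47.28 interest = $7,927.08; pay $2,805.98 → $5,121.10
Month 2: $5,121.10 +$30.73 interest = $5,151.83; pay $2,805.98 → $2,345.85
Month 3: $2,345.85 +$14.08 interest = $2,359.93; pay $2,359.93 → $0.00
Total interest: $47.28 + $30.73 + $14.08 = $92.09

$92.09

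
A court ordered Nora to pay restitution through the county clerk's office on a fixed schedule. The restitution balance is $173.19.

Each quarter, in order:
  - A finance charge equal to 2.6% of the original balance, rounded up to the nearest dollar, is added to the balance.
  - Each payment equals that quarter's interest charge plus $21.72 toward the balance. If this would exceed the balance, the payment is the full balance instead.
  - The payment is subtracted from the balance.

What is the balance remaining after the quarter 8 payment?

Quarter 1: $173.19 +$5.00 interest = $178.19; pay $26.72 → $151.47
Quarter 2: $151.47 +$5.00 interest = $156.47; pay $26.72 → $129.75
Quarter 3: $129.75 +$5.00 interest = $134.75; pay $26.72 → $108.03
Quarter 4: $108.03 +$5.00 interest = $113.03; pay $26.72 → $86.31
Quarter 5: $86.31 +$5.00 interest = $91.31; pay $26.72 → $64.59
Quarter 6: $64.59 +$5.00 interest = $69.59; pay $26.72 → $42.87
Quarter 7: $42.87 +$5.00 interest = $47.87; pay $26.72 → $21.15
Quarter 8: $21.15 +$5.00 interest = $26.15; pay $26.15 → $0.00

$0.00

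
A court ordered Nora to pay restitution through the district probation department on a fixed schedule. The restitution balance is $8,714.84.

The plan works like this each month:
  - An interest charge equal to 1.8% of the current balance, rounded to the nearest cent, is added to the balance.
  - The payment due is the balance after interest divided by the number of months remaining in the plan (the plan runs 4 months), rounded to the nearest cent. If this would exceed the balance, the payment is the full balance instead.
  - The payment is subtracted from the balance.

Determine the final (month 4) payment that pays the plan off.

Month 1: opening $8,714.84; interest $156.87 → $8,871.71; payment $2,217.93; balance $6,653.78
Month 2: opening $6,653.78; interest $119.77 → $6,773.55; payment $2,257.85; balance $4,515.70
Month 3: opening $4,515.70; interest $81.28 → $4,596.98; payment $2,298.49; balance $2,298.49
Month 4: opening $2,298.49; interest $41.37 → $2,339.86; payment $2,339.86; balance $0.00

$2,339.86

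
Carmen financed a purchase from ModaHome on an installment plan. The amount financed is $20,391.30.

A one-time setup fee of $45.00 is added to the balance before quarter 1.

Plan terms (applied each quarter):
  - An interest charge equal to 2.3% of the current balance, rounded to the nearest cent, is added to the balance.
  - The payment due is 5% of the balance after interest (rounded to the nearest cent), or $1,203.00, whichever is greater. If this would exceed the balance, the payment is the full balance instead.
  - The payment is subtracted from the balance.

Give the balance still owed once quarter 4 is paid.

$17,401.73

Quarter 1: $20,436.30 +$470.03 interest = $20,906.33; pay $1,203.00 → $19,703.33
Quarter 2: $19,703.33 +$453.18 interest = $20,156.51; pay $1,203.00 → $18,953.51
Quarter 3: $18,953.51 +$435.93 interest = $19,389.44; pay $1,203.00 → $18,186.44
Quarter 4: $18,186.44 +$418.29 interest = $18,604.73; pay $1,203.00 → $17,401.73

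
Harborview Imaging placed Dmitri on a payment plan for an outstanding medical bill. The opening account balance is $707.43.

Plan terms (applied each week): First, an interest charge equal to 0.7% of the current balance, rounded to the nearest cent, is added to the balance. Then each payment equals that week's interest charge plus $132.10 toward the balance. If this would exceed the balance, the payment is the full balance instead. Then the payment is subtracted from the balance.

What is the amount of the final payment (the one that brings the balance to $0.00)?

# | Opening | Interest | Payment | End bal
1 | $707.43 | $4.95 | $137.05 | $575.33
2 | $575.33 | $4.03 | $136.13 | $443.23
3 | $443.23 | $3.10 | $135.20 | $311.13
4 | $311.13 | $2.18 | $134.28 | $179.03
5 | $179.03 | $1.25 | $133.35 | $46.93
6 | $46.93 | $0.33 | $47.26 | $0.00

$47.26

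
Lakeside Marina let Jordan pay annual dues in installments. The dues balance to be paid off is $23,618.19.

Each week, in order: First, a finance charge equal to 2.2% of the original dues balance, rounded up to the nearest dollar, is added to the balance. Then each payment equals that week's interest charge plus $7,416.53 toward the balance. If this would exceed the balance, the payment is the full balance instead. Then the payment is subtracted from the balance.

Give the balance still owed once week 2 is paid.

# | Opening | Interest | Payment | End bal
1 | $23,618.19 | $520.00 | $7,936.53 | $16,201.66
2 | $16,201.66 | $520.00 | $7,936.53 | $8,785.13

$8,785.13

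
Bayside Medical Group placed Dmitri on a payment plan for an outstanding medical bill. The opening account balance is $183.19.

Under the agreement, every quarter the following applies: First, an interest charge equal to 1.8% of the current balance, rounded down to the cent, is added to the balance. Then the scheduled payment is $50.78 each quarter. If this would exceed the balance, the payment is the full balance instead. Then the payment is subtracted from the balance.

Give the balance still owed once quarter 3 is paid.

$38.15

Quarter 1: $183.19 +$3.29 interest = $186.48; pay $50.78 → $135.70
Quarter 2: $135.70 +$2.44 interest = $138.14; pay $50.78 → $87.36
Quarter 3: $87.36 +$1.57 interest = $88.93; pay $50.78 → $38.15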